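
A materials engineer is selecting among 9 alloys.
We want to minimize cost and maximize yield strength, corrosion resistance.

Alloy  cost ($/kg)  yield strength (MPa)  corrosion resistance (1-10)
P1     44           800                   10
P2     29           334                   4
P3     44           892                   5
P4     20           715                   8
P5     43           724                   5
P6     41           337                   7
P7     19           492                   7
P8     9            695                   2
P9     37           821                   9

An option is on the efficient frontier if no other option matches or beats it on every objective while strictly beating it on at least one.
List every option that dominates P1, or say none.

P2: worse on yield strength (334 vs 800).
P3: worse on corrosion resistance (5 vs 10).
P4: worse on yield strength (715 vs 800).
P5: worse on yield strength (724 vs 800).
P6: worse on yield strength (337 vs 800).
P7: worse on yield strength (492 vs 800).
P8: worse on yield strength (695 vs 800).
P9: worse on corrosion resistance (9 vs 10).
No option dominates P1.

none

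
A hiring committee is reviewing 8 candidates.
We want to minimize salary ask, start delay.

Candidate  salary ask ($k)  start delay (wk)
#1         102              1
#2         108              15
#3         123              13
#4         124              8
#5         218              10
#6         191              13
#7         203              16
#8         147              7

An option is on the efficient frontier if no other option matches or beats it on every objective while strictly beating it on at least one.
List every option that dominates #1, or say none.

none

#2: worse on salary ask (108 vs 102).
#3: worse on salary ask (123 vs 102).
#4: worse on salary ask (124 vs 102).
#5: worse on salary ask (218 vs 102).
#6: worse on salary ask (191 vs 102).
#7: worse on salary ask (203 vs 102).
#8: worse on salary ask (147 vs 102).
No option dominates #1.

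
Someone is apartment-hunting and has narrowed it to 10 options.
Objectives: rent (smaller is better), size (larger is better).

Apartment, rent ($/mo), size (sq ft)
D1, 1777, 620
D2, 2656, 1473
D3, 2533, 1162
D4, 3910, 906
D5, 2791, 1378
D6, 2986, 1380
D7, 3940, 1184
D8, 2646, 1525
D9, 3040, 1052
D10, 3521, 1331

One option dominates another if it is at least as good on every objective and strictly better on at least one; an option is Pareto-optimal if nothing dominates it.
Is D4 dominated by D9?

D9 vs D4: rent 3040≤3910, size 1052≥906 — D9 is at least as good on every objective with at least one strict improvement.

Yes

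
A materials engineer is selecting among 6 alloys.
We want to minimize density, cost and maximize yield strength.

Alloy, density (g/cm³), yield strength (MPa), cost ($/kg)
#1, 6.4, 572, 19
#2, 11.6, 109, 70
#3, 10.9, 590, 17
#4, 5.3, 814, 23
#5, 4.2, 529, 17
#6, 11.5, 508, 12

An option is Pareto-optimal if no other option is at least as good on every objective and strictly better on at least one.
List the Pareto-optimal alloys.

#1, #3, #4, #5, #6

#1: not dominated.
#2: dominated by #1 (density 6.4≤11.6, yield strength 572≥109, cost 19≤70).
#3: not dominated.
#4: not dominated (best yield strength).
#5: not dominated (best density).
#6: not dominated (best cost).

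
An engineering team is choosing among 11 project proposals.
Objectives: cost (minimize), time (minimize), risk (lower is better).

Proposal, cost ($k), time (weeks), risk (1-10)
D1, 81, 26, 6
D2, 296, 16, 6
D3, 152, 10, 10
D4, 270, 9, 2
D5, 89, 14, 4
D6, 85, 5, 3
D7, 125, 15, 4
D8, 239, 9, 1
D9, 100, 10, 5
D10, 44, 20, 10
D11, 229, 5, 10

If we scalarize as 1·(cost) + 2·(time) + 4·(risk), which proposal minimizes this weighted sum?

D6

D1: 1·81 + 2·26 + 4·6 = 157
D2: 1·296 + 2·16 + 4·6 = 352
D3: 1·152 + 2·10 + 4·10 = 212
D4: 1·270 + 2·9 + 4·2 = 296
D5: 1·89 + 2·14 + 4·4 = 133
D6: 1·85 + 2·5 + 4·3 = 107
D7: 1·125 + 2·15 + 4·4 = 171
D8: 1·239 + 2·9 + 4·1 = 261
D9: 1·100 + 2·10 + 4·5 = 140
D10: 1·44 + 2·20 + 4·10 = 124
D11: 1·229 + 2·5 + 4·10 = 279
Lowest: D6 at 107.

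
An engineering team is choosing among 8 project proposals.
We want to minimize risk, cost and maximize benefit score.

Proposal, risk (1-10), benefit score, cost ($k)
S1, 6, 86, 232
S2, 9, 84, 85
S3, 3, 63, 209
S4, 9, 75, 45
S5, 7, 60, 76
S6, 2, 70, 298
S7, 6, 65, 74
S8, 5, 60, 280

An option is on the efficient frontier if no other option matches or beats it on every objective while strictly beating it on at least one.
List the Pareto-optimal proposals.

S1, S2, S3, S4, S6, S7

S1: not dominated (best benefit score).
S2: not dominated.
S3: not dominated.
S4: not dominated (best cost).
S5: dominated by S7 (risk 6≤7, benefit score 65≥60, cost 74≤76).
S6: not dominated (best risk).
S7: not dominated.
S8: dominated by S3 (risk 3≤5, benefit score 63≥60, cost 209≤280).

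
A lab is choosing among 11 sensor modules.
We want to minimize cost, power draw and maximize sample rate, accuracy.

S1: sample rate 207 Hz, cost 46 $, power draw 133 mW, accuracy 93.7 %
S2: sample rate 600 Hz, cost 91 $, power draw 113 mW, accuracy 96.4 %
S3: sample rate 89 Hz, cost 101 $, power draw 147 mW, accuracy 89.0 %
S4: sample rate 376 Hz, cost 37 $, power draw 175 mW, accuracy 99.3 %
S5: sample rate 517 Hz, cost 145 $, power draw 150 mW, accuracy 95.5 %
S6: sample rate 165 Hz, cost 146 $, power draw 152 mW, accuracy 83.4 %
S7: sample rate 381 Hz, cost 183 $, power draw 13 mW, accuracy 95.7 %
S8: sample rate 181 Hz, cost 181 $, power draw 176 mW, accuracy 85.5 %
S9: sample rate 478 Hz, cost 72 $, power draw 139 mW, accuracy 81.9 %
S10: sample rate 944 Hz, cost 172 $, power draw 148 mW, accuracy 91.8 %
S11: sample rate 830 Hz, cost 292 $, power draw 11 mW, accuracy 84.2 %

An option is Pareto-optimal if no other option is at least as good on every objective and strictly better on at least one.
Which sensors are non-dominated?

S1, S2, S4, S7, S9, S10, S11

S1: not dominated.
S2: not dominated.
S3: dominated by S1 (sample rate 207≥89, cost 46≤101, power draw 133≤147, accuracy 93.7≥89.0).
S4: not dominated (best cost).
S5: dominated by S2 (sample rate 600≥517, cost 91≤145, power draw 113≤150, accuracy 96.4≥95.5).
S6: dominated by S1 (sample rate 207≥165, cost 46≤146, power draw 133≤152, accuracy 93.7≥83.4).
S7: not dominated.
S8: dominated by S1 (sample rate 207≥181, cost 46≤181, power draw 133≤176, accuracy 93.7≥85.5).
S9: not dominated.
S10: not dominated (best sample rate).
S11: not dominated (best power draw).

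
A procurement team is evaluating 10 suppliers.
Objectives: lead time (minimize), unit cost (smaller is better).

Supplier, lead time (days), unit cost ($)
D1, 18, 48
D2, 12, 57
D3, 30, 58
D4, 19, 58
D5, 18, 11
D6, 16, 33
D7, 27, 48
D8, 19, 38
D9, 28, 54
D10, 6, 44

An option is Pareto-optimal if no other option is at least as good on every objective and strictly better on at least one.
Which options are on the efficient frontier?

D1: dominated by D5 (lead time 18≤18, unit cost 11≤48).
D2: dominated by D10 (lead time 6≤12, unit cost 44≤57).
D3: dominated by D1 (lead time 18≤30, unit cost 48≤58).
D4: dominated by D1 (lead time 18≤19, unit cost 48≤58).
D5: not dominated (best unit cost).
D6: not dominated.
D7: dominated by D1 (lead time 18≤27, unit cost 48≤48).
D8: dominated by D5 (lead time 18≤19, unit cost 11≤38).
D9: dominated by D1 (lead time 18≤28, unit cost 48≤54).
D10: not dominated (best lead time).

D5, D6, D10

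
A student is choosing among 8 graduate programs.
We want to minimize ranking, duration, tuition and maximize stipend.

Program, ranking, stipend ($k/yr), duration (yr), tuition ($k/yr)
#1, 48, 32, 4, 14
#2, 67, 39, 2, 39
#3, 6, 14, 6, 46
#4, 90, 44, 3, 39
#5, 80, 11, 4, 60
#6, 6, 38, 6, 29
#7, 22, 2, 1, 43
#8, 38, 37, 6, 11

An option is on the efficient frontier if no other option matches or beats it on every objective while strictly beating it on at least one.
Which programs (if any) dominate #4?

#1: worse on stipend (32 vs 44).
#2: worse on stipend (39 vs 44).
#3: worse on stipend (14 vs 44).
#5: worse on stipend (11 vs 44).
#6: worse on stipend (38 vs 44).
#7: worse on stipend (2 vs 44).
#8: worse on stipend (37 vs 44).
No option dominates #4.

none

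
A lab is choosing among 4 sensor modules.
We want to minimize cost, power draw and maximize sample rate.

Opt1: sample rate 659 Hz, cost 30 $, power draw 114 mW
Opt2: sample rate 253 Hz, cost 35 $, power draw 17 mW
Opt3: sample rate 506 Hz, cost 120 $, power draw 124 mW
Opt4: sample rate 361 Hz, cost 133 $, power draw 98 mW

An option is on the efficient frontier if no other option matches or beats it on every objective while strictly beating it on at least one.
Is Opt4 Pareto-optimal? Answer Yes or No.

Yes

Opt1: worse on power draw (114 vs 98).
Opt2: worse on sample rate (253 vs 361).
Opt3: worse on power draw (124 vs 98).
No option is at least as good as Opt4 on every objective and strictly better on one.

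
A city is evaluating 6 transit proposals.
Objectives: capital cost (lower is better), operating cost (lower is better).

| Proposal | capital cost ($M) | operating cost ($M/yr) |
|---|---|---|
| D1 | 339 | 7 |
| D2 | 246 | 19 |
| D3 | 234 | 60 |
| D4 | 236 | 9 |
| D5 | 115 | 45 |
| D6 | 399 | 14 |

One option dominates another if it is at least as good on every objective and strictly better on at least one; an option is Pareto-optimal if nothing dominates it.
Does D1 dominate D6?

Yes

D1 vs D6: capital cost 339≤399, operating cost 7≤14 — D1 is at least as good on every objective with at least one strict improvement.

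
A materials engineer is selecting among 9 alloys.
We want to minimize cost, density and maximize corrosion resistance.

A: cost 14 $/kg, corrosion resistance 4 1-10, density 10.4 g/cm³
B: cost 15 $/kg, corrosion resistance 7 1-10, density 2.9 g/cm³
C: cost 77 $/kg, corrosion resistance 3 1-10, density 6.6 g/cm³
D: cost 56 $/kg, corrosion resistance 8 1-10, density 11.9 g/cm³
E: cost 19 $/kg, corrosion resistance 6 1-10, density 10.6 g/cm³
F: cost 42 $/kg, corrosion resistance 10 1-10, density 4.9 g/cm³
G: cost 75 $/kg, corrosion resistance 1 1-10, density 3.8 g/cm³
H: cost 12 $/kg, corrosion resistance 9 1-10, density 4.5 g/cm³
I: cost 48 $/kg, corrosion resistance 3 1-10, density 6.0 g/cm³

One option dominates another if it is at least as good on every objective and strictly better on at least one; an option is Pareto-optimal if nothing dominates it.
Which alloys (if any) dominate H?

none

A: worse on cost (14 vs 12).
B: worse on cost (15 vs 12).
C: worse on cost (77 vs 12).
D: worse on cost (56 vs 12).
E: worse on cost (19 vs 12).
F: worse on cost (42 vs 12).
G: worse on cost (75 vs 12).
I: worse on cost (48 vs 12).
No option dominates H.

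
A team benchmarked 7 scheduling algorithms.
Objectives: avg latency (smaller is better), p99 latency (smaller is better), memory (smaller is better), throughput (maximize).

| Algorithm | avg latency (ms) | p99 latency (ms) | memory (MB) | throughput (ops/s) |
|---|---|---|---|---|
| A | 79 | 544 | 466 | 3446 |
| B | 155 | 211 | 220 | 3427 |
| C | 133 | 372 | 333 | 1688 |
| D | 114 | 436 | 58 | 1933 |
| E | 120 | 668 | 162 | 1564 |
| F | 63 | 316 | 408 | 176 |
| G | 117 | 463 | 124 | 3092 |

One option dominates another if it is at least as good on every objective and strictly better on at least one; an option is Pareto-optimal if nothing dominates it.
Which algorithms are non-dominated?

A, B, C, D, F, G

A: not dominated (best throughput).
B: not dominated (best p99 latency).
C: not dominated.
D: not dominated (best memory).
E: dominated by D (avg latency 114≤120, p99 latency 436≤668, memory 58≤162, throughput 1933≥1564).
F: not dominated (best avg latency).
G: not dominated.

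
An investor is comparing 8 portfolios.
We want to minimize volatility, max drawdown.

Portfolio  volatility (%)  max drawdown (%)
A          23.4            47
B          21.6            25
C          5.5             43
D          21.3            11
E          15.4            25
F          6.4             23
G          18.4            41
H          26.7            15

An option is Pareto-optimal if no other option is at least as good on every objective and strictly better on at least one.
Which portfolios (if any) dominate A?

B: volatility 21.6≤23.4, max drawdown 25≤47 — dominates A.
C: volatility 5.5≤23.4, max drawdown 43≤47 — dominates A.
D: volatility 21.3≤23.4, max drawdown 11≤47 — dominates A.
E: volatility 15.4≤23.4, max drawdown 25≤47 — dominates A.
F: volatility 6.4≤23.4, max drawdown 23≤47 — dominates A.
G: volatility 18.4≤23.4, max drawdown 41≤47 — dominates A.
Others (H) are each worse than A on at least one objective.

B, C, D, E, F, G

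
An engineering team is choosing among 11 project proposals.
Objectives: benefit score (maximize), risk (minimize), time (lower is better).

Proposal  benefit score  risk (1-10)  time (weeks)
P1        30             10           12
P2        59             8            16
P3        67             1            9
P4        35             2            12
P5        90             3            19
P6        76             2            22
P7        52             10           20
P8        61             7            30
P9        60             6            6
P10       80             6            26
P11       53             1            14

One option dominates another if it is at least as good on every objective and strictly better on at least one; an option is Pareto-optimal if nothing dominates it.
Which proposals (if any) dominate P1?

P3, P4, P9

P3: benefit score 67≥30, risk 1≤10, time 9≤12 — dominates P1.
P4: benefit score 35≥30, risk 2≤10, time 12≤12 — dominates P1.
P9: benefit score 60≥30, risk 6≤10, time 6≤12 — dominates P1.
Others (P2, P5, P6, P7, P8, P10, P11) are each worse than P1 on at least one objective.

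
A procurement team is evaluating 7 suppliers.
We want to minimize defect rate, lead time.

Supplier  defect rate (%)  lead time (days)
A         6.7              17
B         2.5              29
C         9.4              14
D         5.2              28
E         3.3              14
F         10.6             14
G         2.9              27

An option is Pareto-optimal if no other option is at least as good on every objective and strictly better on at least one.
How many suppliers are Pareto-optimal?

3

A: dominated by E (defect rate 3.3≤6.7, lead time 14≤17).
B: not dominated (best defect rate).
C: dominated by E (defect rate 3.3≤9.4, lead time 14≤14).
D: dominated by E (defect rate 3.3≤5.2, lead time 14≤28).
E: not dominated.
F: dominated by C (defect rate 9.4≤10.6, lead time 14≤14).
G: not dominated.
Pareto-optimal: B, E, G → 3.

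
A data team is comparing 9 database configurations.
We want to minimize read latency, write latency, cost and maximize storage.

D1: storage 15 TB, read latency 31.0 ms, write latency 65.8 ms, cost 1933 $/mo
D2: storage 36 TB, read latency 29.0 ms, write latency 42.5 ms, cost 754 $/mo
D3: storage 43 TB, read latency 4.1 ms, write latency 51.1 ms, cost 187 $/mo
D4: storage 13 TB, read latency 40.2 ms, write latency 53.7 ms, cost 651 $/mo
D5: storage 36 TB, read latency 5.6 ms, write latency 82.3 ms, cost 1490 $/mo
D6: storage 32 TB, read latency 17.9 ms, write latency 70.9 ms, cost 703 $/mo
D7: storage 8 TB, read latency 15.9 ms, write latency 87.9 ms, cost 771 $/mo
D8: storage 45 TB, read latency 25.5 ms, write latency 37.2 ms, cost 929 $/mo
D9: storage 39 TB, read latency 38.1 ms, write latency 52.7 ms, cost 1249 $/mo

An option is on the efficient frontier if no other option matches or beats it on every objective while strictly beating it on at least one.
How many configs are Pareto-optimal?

3

D1: dominated by D2 (storage 36≥15, read latency 29.0≤31.0, write latency 42.5≤65.8, cost 754≤1933).
D2: not dominated.
D3: not dominated (best read latency).
D4: dominated by D3 (storage 43≥13, read latency 4.1≤40.2, write latency 51.1≤53.7, cost 187≤651).
D5: dominated by D3 (storage 43≥36, read latency 4.1≤5.6, write latency 51.1≤82.3, cost 187≤1490).
D6: dominated by D3 (storage 43≥32, read latency 4.1≤17.9, write latency 51.1≤70.9, cost 187≤703).
D7: dominated by D3 (storage 43≥8, read latency 4.1≤15.9, write latency 51.1≤87.9, cost 187≤771).
D8: not dominated (best storage).
D9: dominated by D3 (storage 43≥39, read latency 4.1≤38.1, write latency 51.1≤52.7, cost 187≤1249).
Pareto-optimal: D2, D3, D8 → 3.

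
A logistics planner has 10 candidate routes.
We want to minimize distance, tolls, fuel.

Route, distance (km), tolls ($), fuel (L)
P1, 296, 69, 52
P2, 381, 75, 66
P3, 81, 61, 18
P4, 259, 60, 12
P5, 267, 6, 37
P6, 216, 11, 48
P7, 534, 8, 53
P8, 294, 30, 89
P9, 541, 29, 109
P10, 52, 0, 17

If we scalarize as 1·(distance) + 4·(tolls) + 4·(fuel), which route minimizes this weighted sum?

P1: 1·296 + 4·69 + 4·52 = 780
P2: 1·381 + 4·75 + 4·66 = 945
P3: 1·81 + 4·61 + 4·18 = 397
P4: 1·259 + 4·60 + 4·12 = 547
P5: 1·267 + 4·6 + 4·37 = 439
P6: 1·216 + 4·11 + 4·48 = 452
P7: 1·534 + 4·8 + 4·53 = 778
P8: 1·294 + 4·30 + 4·89 = 770
P9: 1·541 + 4·29 + 4·109 = 1093
P10: 1·52 + 4·0 + 4·17 = 120
Lowest: P10 at 120.

P10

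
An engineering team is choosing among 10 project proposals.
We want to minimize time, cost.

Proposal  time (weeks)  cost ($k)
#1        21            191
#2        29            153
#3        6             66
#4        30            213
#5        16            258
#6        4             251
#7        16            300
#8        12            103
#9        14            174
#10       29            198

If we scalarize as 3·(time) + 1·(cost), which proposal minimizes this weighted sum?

#3

#1: 3·21 + 1·191 = 254
#2: 3·29 + 1·153 = 240
#3: 3·6 + 1·66 = 84
#4: 3·30 + 1·213 = 303
#5: 3·16 + 1·258 = 306
#6: 3·4 + 1·251 = 263
#7: 3·16 + 1·300 = 348
#8: 3·12 + 1·103 = 139
#9: 3·14 + 1·174 = 216
#10: 3·29 + 1·198 = 285
Lowest: #3 at 84.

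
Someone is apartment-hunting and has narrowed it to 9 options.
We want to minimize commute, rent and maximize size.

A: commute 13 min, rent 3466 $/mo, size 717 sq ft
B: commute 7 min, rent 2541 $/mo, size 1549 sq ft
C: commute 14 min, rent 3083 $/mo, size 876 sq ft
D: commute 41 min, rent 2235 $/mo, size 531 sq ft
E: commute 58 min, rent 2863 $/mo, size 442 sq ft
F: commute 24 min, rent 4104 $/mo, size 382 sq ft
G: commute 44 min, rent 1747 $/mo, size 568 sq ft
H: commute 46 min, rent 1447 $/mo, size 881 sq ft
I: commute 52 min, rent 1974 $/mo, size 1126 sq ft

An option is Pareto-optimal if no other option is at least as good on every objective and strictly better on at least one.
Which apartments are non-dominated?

B, D, G, H, I

A: dominated by B (commute 7≤13, rent 2541≤3466, size 1549≥717).
B: not dominated (best commute).
C: dominated by B (commute 7≤14, rent 2541≤3083, size 1549≥876).
D: not dominated.
E: dominated by B (commute 7≤58, rent 2541≤2863, size 1549≥442).
F: dominated by A (commute 13≤24, rent 3466≤4104, size 717≥382).
G: not dominated.
H: not dominated (best rent).
I: not dominated.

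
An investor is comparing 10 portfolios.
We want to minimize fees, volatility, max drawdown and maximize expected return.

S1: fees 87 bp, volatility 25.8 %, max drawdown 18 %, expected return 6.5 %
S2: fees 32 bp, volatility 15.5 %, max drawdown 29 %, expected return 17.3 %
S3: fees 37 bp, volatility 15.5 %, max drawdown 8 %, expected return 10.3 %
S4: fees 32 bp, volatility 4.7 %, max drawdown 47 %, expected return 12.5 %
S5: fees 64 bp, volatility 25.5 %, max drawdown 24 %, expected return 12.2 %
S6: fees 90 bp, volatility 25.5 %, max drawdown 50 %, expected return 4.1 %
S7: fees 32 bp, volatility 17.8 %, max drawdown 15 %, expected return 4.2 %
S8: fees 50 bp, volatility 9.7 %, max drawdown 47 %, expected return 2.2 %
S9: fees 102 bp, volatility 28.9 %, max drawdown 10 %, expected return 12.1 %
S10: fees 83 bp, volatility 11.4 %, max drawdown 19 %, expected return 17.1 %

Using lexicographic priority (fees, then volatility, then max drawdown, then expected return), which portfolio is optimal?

S4

First minimize fees: best is 32, kept {S2, S4, S7}.
Then minimize volatility: best is 4.7, kept {S4}.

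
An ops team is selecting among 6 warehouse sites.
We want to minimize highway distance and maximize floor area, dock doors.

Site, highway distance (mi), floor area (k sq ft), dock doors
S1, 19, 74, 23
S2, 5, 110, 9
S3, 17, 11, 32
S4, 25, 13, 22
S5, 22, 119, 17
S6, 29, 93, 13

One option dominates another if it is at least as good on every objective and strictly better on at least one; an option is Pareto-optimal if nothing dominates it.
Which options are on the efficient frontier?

S1, S2, S3, S5

S1: not dominated.
S2: not dominated (best highway distance).
S3: not dominated (best dock doors).
S4: dominated by S1 (highway distance 19≤25, floor area 74≥13, dock doors 23≥22).
S5: not dominated (best floor area).
S6: dominated by S5 (highway distance 22≤29, floor area 119≥93, dock doors 17≥13).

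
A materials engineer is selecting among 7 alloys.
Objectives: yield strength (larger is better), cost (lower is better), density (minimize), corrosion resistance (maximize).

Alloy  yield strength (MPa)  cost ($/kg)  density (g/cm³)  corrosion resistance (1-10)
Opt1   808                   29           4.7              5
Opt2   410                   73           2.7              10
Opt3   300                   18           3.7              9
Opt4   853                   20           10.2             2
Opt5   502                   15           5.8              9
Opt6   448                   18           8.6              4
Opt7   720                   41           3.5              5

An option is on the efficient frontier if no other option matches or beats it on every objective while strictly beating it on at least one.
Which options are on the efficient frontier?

Opt1, Opt2, Opt3, Opt4, Opt5, Opt7

Opt1: not dominated.
Opt2: not dominated (best density).
Opt3: not dominated.
Opt4: not dominated (best yield strength).
Opt5: not dominated (best cost).
Opt6: dominated by Opt5 (yield strength 502≥448, cost 15≤18, density 5.8≤8.6, corrosion resistance 9≥4).
Opt7: not dominated.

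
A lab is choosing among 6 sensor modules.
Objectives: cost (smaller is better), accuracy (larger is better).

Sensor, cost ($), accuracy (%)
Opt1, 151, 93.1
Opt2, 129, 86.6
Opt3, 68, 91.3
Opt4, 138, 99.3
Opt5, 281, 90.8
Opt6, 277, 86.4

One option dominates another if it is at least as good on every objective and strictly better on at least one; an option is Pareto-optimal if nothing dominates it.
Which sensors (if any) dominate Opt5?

Opt1: cost 151≤281, accuracy 93.1≥90.8 — dominates Opt5.
Opt3: cost 68≤281, accuracy 91.3≥90.8 — dominates Opt5.
Opt4: cost 138≤281, accuracy 99.3≥90.8 — dominates Opt5.
Others (Opt2, Opt6) are each worse than Opt5 on at least one objective.

Opt1, Opt3, Opt4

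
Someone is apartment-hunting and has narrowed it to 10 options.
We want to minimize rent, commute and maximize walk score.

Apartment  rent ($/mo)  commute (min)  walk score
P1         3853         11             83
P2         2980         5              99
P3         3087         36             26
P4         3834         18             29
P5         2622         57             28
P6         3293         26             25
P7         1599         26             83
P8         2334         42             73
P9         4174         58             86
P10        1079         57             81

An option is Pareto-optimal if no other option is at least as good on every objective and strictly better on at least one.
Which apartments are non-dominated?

P1: dominated by P2 (rent 2980≤3853, commute 5≤11, walk score 99≥83).
P2: not dominated (best commute).
P3: dominated by P2 (rent 2980≤3087, commute 5≤36, walk score 99≥26).
P4: dominated by P2 (rent 2980≤3834, commute 5≤18, walk score 99≥29).
P5: dominated by P7 (rent 1599≤2622, commute 26≤57, walk score 83≥28).
P6: dominated by P2 (rent 2980≤3293, commute 5≤26, walk score 99≥25).
P7: not dominated.
P8: dominated by P7 (rent 1599≤2334, commute 26≤42, walk score 83≥73).
P9: dominated by P2 (rent 2980≤4174, commute 5≤58, walk score 99≥86).
P10: not dominated (best rent).

P2, P7, P10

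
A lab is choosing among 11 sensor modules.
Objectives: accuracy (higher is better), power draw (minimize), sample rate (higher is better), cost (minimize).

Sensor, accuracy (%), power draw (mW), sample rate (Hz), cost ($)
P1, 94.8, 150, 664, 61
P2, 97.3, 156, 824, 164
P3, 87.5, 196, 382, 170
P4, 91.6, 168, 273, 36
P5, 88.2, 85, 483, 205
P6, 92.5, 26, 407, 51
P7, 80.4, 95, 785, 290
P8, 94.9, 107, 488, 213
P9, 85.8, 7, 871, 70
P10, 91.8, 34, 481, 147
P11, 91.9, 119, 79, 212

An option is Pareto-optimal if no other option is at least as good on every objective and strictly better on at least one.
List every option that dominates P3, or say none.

P1, P2, P6, P10

P1: accuracy 94.8≥87.5, power draw 150≤196, sample rate 664≥382, cost 61≤170 — dominates P3.
P2: accuracy 97.3≥87.5, power draw 156≤196, sample rate 824≥382, cost 164≤170 — dominates P3.
P6: accuracy 92.5≥87.5, power draw 26≤196, sample rate 407≥382, cost 51≤170 — dominates P3.
P10: accuracy 91.8≥87.5, power draw 34≤196, sample rate 481≥382, cost 147≤170 — dominates P3.
Others (P4, P5, P7, P8, P9, P11) are each worse than P3 on at least one objective.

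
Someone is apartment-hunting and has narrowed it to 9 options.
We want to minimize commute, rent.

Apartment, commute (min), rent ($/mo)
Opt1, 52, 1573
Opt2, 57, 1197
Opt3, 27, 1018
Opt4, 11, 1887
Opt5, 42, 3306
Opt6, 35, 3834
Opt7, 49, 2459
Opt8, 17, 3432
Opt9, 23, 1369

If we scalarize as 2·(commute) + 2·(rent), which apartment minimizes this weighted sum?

Opt1: 2·52 + 2·1573 = 3250
Opt2: 2·57 + 2·1197 = 2508
Opt3: 2·27 + 2·1018 = 2090
Opt4: 2·11 + 2·1887 = 3796
Opt5: 2·42 + 2·3306 = 6696
Opt6: 2·35 + 2·3834 = 7738
Opt7: 2·49 + 2·2459 = 5016
Opt8: 2·17 + 2·3432 = 6898
Opt9: 2·23 + 2·1369 = 2784
Lowest: Opt3 at 2090.

Opt3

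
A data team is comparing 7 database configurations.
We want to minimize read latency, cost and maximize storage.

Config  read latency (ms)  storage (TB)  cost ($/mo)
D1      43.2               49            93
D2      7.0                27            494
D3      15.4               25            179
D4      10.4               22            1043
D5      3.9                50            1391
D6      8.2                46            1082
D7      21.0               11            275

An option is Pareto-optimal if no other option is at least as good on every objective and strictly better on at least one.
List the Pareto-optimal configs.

D1: not dominated (best cost).
D2: not dominated.
D3: not dominated.
D4: dominated by D2 (read latency 7.0≤10.4, storage 27≥22, cost 494≤1043).
D5: not dominated (best read latency).
D6: not dominated.
D7: dominated by D3 (read latency 15.4≤21.0, storage 25≥11, cost 179≤275).

D1, D2, D3, D5, D6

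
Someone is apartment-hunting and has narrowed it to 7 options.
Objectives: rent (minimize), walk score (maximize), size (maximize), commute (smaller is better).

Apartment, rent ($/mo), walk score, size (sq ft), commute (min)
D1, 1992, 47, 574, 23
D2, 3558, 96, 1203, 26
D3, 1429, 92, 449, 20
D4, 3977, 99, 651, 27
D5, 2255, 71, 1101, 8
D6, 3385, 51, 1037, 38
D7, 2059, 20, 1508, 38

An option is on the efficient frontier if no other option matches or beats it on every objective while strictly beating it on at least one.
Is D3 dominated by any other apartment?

No

D1: worse on rent (1992 vs 1429).
D2: worse on rent (3558 vs 1429).
D4: worse on rent (3977 vs 1429).
D5: worse on rent (2255 vs 1429).
D6: worse on rent (3385 vs 1429).
D7: worse on rent (2059 vs 1429).
No option is at least as good as D3 on every objective and strictly better on one.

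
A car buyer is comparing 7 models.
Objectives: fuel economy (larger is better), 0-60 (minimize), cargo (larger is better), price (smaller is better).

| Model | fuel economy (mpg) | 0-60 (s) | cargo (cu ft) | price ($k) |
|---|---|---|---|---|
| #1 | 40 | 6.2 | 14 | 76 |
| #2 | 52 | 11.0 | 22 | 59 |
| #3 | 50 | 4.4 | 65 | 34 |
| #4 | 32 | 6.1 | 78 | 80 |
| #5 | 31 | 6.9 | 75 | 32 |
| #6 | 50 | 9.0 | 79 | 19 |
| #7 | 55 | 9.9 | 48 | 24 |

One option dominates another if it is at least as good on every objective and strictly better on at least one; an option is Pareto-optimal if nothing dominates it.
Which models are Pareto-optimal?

#3, #4, #5, #6, #7

#1: dominated by #3 (fuel economy 50≥40, 0-60 4.4≤6.2, cargo 65≥14, price 34≤76).
#2: dominated by #7 (fuel economy 55≥52, 0-60 9.9≤11.0, cargo 48≥22, price 24≤59).
#3: not dominated (best 0-60).
#4: not dominated.
#5: not dominated.
#6: not dominated (best cargo).
#7: not dominated (best fuel economy).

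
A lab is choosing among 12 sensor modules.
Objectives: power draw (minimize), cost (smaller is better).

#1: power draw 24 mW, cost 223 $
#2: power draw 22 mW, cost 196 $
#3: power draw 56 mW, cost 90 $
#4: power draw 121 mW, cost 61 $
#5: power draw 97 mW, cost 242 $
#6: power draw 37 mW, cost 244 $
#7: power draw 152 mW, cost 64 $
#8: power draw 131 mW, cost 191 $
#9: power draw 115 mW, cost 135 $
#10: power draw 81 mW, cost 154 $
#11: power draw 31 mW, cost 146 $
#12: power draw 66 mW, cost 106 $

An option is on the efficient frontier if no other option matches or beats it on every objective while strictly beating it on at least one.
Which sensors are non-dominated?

#2, #3, #4, #11

#1: dominated by #2 (power draw 22≤24, cost 196≤223).
#2: not dominated (best power draw).
#3: not dominated.
#4: not dominated (best cost).
#5: dominated by #1 (power draw 24≤97, cost 223≤242).
#6: dominated by #1 (power draw 24≤37, cost 223≤244).
#7: dominated by #4 (power draw 121≤152, cost 61≤64).
#8: dominated by #3 (power draw 56≤131, cost 90≤191).
#9: dominated by #3 (power draw 56≤115, cost 90≤135).
#10: dominated by #3 (power draw 56≤81, cost 90≤154).
#11: not dominated.
#12: dominated by #3 (power draw 56≤66, cost 90≤106).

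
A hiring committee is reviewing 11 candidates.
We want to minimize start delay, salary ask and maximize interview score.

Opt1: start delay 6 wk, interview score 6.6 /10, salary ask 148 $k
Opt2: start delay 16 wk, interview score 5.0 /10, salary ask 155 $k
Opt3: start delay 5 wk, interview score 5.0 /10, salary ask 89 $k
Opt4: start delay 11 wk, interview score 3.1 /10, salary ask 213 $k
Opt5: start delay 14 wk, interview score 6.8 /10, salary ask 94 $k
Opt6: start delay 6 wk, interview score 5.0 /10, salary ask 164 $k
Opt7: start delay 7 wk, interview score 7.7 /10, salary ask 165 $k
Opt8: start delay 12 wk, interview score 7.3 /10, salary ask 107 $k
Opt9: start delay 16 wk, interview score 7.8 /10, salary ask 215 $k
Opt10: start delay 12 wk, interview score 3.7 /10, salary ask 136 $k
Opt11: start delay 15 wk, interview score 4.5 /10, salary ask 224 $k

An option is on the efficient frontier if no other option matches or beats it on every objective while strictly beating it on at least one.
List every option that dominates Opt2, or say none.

Opt1, Opt3, Opt5, Opt8

Opt1: start delay 6≤16, interview score 6.6≥5.0, salary ask 148≤155 — dominates Opt2.
Opt3: start delay 5≤16, interview score 5.0≥5.0, salary ask 89≤155 — dominates Opt2.
Opt5: start delay 14≤16, interview score 6.8≥5.0, salary ask 94≤155 — dominates Opt2.
Opt8: start delay 12≤16, interview score 7.3≥5.0, salary ask 107≤155 — dominates Opt2.
Others (Opt4, Opt6, Opt7, Opt9, Opt10, Opt11) are each worse than Opt2 on at least one objective.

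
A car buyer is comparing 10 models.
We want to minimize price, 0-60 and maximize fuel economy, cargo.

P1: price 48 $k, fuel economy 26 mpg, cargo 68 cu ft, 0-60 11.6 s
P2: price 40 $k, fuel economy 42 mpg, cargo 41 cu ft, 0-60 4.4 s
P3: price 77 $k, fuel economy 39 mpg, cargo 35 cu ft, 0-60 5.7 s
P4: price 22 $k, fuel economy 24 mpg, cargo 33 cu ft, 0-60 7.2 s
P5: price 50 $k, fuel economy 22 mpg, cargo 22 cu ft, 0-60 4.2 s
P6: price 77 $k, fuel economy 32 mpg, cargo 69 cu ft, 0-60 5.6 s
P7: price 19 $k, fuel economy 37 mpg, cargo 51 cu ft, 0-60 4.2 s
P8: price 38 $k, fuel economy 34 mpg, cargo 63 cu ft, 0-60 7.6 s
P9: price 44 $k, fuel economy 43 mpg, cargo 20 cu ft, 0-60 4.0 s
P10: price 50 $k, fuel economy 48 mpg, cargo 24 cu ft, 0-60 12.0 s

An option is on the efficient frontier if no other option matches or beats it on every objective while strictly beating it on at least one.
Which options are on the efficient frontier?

P1: not dominated.
P2: not dominated.
P3: dominated by P2 (price 40≤77, fuel economy 42≥39, cargo 41≥35, 0-60 4.4≤5.7).
P4: dominated by P7 (price 19≤22, fuel economy 37≥24, cargo 51≥33, 0-60 4.2≤7.2).
P5: dominated by P7 (price 19≤50, fuel economy 37≥22, cargo 51≥22, 0-60 4.2≤4.2).
P6: not dominated (best cargo).
P7: not dominated (best price).
P8: not dominated.
P9: not dominated (best 0-60).
P10: not dominated (best fuel economy).

P1, P2, P6, P7, P8, P9, P10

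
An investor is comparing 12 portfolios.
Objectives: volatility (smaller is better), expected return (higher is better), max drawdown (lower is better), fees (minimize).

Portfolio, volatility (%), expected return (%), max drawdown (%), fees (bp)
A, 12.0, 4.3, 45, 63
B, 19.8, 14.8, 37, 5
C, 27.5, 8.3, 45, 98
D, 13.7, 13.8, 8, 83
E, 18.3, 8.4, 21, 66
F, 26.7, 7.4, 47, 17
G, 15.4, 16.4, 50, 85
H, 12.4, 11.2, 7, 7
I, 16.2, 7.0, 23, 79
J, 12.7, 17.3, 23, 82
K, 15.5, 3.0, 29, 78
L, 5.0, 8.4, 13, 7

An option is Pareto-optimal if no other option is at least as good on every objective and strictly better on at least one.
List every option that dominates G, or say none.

J

J: volatility 12.7≤15.4, expected return 17.3≥16.4, max drawdown 23≤50, fees 82≤85 — dominates G.
Others (A, B, C, D, E, F, H, I, K, L) are each worse than G on at least one objective.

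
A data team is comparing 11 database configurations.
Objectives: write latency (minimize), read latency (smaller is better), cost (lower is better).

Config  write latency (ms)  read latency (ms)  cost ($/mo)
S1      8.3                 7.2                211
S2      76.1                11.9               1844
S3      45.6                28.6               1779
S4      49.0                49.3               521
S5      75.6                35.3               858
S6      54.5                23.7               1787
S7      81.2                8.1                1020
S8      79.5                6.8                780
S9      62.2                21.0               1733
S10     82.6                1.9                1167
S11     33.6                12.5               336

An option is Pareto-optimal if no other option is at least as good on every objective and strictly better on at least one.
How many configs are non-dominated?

S1: not dominated (best write latency).
S2: dominated by S1 (write latency 8.3≤76.1, read latency 7.2≤11.9, cost 211≤1844).
S3: dominated by S1 (write latency 8.3≤45.6, read latency 7.2≤28.6, cost 211≤1779).
S4: dominated by S1 (write latency 8.3≤49.0, read latency 7.2≤49.3, cost 211≤521).
S5: dominated by S1 (write latency 8.3≤75.6, read latency 7.2≤35.3, cost 211≤858).
S6: dominated by S1 (write latency 8.3≤54.5, read latency 7.2≤23.7, cost 211≤1787).
S7: dominated by S1 (write latency 8.3≤81.2, read latency 7.2≤8.1, cost 211≤1020).
S8: not dominated.
S9: dominated by S1 (write latency 8.3≤62.2, read latency 7.2≤21.0, cost 211≤1733).
S10: not dominated (best read latency).
S11: dominated by S1 (write latency 8.3≤33.6, read latency 7.2≤12.5, cost 211≤336).
Pareto-optimal: S1, S8, S10 → 3.

3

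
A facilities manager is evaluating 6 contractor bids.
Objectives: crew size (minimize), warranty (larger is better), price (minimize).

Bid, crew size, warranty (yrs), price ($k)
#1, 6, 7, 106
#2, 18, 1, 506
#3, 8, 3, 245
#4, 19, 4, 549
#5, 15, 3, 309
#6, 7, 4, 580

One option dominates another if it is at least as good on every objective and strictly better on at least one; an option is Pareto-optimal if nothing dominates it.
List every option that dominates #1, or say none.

#2: worse on crew size (18 vs 6).
#3: worse on crew size (8 vs 6).
#4: worse on crew size (19 vs 6).
#5: worse on crew size (15 vs 6).
#6: worse on crew size (7 vs 6).
No option dominates #1.

none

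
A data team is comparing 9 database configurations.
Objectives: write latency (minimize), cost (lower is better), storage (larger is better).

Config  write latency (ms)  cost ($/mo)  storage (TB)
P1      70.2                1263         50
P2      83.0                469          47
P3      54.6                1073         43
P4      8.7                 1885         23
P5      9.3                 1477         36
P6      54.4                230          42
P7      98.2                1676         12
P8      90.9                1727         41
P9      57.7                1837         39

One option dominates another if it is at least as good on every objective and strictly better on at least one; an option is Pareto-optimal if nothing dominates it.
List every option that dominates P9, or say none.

P3, P6

P3: write latency 54.6≤57.7, cost 1073≤1837, storage 43≥39 — dominates P9.
P6: write latency 54.4≤57.7, cost 230≤1837, storage 42≥39 — dominates P9.
Others (P1, P2, P4, P5, P7, P8) are each worse than P9 on at least one objective.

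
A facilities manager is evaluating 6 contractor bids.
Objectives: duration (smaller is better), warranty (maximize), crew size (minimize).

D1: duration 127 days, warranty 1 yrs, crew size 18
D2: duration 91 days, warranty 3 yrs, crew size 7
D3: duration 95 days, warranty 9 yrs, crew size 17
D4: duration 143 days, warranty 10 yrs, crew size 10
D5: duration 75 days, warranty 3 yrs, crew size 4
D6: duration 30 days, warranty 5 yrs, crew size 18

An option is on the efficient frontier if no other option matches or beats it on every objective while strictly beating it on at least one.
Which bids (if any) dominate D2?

D5

D5: duration 75≤91, warranty 3≥3, crew size 4≤7 — dominates D2.
Others (D1, D3, D4, D6) are each worse than D2 on at least one objective.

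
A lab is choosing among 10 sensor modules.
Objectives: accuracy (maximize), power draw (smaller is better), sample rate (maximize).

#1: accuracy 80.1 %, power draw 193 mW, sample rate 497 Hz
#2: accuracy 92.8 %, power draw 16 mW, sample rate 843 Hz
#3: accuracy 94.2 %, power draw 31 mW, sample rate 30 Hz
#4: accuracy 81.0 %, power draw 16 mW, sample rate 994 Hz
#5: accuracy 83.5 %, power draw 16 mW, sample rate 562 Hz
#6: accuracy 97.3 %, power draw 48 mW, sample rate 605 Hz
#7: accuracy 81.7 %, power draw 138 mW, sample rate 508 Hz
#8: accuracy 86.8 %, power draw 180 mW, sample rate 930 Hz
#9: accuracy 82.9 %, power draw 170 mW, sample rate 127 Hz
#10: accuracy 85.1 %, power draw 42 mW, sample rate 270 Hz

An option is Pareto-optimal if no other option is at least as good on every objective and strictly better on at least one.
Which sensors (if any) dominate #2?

#1: worse on accuracy (80.1 vs 92.8).
#3: worse on power draw (31 vs 16).
#4: worse on accuracy (81.0 vs 92.8).
#5: worse on accuracy (83.5 vs 92.8).
#6: worse on power draw (48 vs 16).
#7: worse on accuracy (81.7 vs 92.8).
#8: worse on accuracy (86.8 vs 92.8).
#9: worse on accuracy (82.9 vs 92.8).
#10: worse on accuracy (85.1 vs 92.8).
No option dominates #2.

none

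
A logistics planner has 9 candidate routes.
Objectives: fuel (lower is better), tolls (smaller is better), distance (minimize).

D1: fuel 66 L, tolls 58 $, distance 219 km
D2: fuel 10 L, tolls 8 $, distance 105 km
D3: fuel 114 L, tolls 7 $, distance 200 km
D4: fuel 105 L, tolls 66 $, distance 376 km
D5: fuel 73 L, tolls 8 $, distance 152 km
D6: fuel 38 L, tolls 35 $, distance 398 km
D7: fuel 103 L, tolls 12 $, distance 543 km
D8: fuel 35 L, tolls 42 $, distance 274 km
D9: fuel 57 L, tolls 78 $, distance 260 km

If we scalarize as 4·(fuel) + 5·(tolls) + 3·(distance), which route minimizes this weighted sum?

D2

D1: 4·66 + 5·58 + 3·219 = 1211
D2: 4·10 + 5·8 + 3·105 = 395
D3: 4·114 + 5·7 + 3·200 = 1091
D4: 4·105 + 5·66 + 3·376 = 1878
D5: 4·73 + 5·8 + 3·152 = 788
D6: 4·38 + 5·35 + 3·398 = 1521
D7: 4·103 + 5·12 + 3·543 = 2101
D8: 4·35 + 5·42 + 3·274 = 1172
D9: 4·57 + 5·78 + 3·260 = 1398
Lowest: D2 at 395.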